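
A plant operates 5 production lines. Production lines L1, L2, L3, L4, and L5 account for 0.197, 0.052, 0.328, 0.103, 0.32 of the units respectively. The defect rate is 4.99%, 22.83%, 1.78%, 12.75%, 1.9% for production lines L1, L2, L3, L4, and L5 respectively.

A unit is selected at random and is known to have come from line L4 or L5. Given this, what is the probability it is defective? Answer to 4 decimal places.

0.0454

Let S = {L4, L5}.
P(S) = 0.103 + 0.32 = 0.423.
P(D ∩ S) = 0.1275·0.103 + 0.019·0.32 = 0.0131325 + 0.00608 = 0.0192125.
P(D | S) = 0.0192125 / 0.423 = 0.045420…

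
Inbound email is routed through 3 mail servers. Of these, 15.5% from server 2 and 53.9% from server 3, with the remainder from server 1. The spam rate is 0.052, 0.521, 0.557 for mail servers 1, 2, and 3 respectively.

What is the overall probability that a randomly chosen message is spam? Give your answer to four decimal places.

P(1) = 1 − (0.155 + 0.539) = 0.306.
P(S) = P(S|1)·P(1) + P(S|2)·P(2) + P(S|3)·P(3)
      = 0.052·0.306 + 0.521·0.155 + 0.557·0.539
      = 0.015912 + 0.080755 + 0.300223 = 0.39689

P(S) ≈ 0.3969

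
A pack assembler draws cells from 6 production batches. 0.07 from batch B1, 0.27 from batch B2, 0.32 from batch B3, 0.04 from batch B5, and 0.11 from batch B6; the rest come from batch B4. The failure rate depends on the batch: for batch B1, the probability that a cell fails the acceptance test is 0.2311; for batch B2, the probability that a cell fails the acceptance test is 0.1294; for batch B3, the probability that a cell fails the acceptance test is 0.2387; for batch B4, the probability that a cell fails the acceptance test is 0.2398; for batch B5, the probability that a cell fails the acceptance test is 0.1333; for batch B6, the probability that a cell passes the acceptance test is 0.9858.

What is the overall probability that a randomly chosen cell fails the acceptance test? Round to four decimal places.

0.1800

P(B4) = 1 − (0.07 + 0.27 + 0.32 + 0.04 + 0.11) = 0.19.
P(F|B6) = 1 − 0.9858 = 0.0142.
P(F) = P(F|B1)·P(B1) + P(F|B2)·P(B2) + P(F|B3)·P(B3) + P(F|B4)·P(B4) + P(F|B5)·P(B5) + P(F|B6)·P(B6)
      = 0.2311·0.07 + 0.1294·0.27 + 0.2387·0.32 + 0.2398·0.19 + 0.1333·0.04 + 0.0142·0.11
      = 0.016177 + 0.034938 + 0.076384 + 0.045562 + 0.005332 + 0.001562 = 0.179955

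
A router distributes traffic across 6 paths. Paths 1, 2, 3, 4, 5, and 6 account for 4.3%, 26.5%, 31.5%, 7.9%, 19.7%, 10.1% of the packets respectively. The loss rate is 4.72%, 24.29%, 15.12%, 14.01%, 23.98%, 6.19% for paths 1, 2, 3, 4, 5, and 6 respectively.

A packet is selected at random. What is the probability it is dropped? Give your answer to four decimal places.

P(L) = P(L|1)·P(1) + P(L|2)·P(2) + P(L|3)·P(3) + P(L|4)·P(4) + P(L|5)·P(5) + P(L|6)·P(6)
      = 0.0472·0.043 + 0.2429·0.265 + 0.1512·0.315 + 0.1401·0.079 + 0.2398·0.197 + 0.0619·0.101
      = 0.0020296 + 0.0643685 + 0.047628 + 0.0110679 + 0.0472406 + 0.0062519 = 0.1785865

0.1786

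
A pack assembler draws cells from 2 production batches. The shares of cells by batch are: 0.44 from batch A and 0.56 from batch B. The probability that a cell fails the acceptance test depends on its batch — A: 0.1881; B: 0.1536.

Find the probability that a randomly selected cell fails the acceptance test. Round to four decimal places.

P(F) = P(F|A)·P(A) + P(F|B)·P(B)
      = 0.1881·0.44 + 0.1536·0.56
      = 0.082764 + 0.086016 = 0.16878

P(F) ≈ 0.1688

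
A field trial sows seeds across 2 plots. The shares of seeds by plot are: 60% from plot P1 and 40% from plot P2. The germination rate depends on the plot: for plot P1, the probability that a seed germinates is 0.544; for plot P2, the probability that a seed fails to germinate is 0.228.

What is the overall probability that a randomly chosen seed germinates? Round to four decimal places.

0.6352

P(G|P2) = 1 − 0.228 = 0.772.
P(G) = P(G|P1)·P(P1) + P(G|P2)·P(P2)
      = 0.544·0.6 + 0.772·0.4
      = 0.3264 + 0.3088 = 0.6352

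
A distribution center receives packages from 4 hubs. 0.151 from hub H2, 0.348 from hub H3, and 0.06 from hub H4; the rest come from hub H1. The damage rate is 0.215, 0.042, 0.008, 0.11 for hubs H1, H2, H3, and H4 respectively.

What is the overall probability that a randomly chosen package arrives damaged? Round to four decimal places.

0.1105

P(H1) = 1 − (0.151 + 0.348 + 0.06) = 0.441.
P(D) = P(D|H1)·P(H1) + P(D|H2)·P(H2) + P(D|H3)·P(H3) + P(D|H4)·P(H4)
      = 0.215·0.441 + 0.042·0.151 + 0.008·0.348 + 0.11·0.06
      = 0.094815 + 0.006342 + 0.002784 + 0.0066 = 0.110541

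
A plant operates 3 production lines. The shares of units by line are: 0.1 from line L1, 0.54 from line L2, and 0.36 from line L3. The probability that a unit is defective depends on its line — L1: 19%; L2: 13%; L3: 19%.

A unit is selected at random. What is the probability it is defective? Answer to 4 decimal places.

P(D) ≈ 0.1576

P(D) = P(D|L1)·P(L1) + P(D|L2)·P(L2) + P(D|L3)·P(L3)
      = 0.19·0.1 + 0.13·0.54 + 0.19·0.36
      = 0.019 + 0.0702 + 0.0684 = 0.1576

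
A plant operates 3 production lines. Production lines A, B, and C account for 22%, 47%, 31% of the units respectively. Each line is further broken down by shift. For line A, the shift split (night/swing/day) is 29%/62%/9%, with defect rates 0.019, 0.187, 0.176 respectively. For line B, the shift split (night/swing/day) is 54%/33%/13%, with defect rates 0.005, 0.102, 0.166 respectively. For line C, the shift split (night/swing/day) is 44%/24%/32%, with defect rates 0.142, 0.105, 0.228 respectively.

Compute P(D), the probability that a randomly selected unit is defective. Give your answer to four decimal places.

P(D|A) = 0.29·0.019 + 0.62·0.187 + 0.09·0.176 = 0.00551 + 0.11594 + 0.01584 = 0.13729
P(D|B) = 0.54·0.005 + 0.33·0.102 + 0.13·0.166 = 0.0027 + 0.03366 + 0.02158 = 0.05794
P(D|C) = 0.44·0.142 + 0.24·0.105 + 0.32·0.228 = 0.06248 + 0.0252 + 0.07296 = 0.16064
By total probability over the outer partition,
P(D) = 0.22·0.13729 + 0.47·0.05794 + 0.31·0.16064
      = 0.0302038 + 0.0272318 + 0.0497984 = 0.107234

P(D) ≈ 0.1072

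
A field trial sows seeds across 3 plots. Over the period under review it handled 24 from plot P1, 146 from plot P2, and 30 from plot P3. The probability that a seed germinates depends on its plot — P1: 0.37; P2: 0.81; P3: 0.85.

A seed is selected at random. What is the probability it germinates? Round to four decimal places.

0.7632

Total: 24 + 146 + 30 = 200.
P(P1) = 24/200 = 0.12. P(P2) = 146/200 = 0.73. P(P3) = 30/200 = 0.15.
P(G) = P(G|P1)·P(P1) + P(G|P2)·P(P2) + P(G|P3)·P(P3)
      = 0.37·0.12 + 0.81·0.73 + 0.85·0.15
      = 0.0444 + 0.5913 + 0.1275 = 0.7632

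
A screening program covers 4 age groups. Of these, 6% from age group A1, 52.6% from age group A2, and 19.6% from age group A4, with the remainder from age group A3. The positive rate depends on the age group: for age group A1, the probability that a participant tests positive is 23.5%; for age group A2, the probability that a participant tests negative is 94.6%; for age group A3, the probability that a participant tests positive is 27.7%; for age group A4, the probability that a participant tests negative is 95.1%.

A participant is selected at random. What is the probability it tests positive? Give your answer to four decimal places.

0.1125

P(A3) = 1 − (0.06 + 0.526 + 0.196) = 0.218.
P(T|A2) = 1 − 0.946 = 0.054.
P(T|A4) = 1 − 0.951 = 0.049.
Using total probability over the partition,
P(T) = P(T|A1)·P(A1) + P(T|A2)·P(A2) + P(T|A3)·P(A3) + P(T|A4)·P(A4)
      = 0.235·0.06 + 0.054·0.526 + 0.277·0.218 + 0.049·0.196
      = 0.0141 + 0.028404 + 0.060386 + 0.009604 = 0.112494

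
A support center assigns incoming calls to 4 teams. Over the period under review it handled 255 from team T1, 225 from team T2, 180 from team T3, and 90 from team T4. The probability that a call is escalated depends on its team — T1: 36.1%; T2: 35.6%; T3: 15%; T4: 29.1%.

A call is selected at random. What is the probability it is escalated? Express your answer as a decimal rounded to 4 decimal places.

Total: 255 + 225 + 180 + 90 = 750.
P(T1) = 255/750 = 0.34. P(T2) = 225/750 = 0.3. P(T3) = 180/750 = 0.24. P(T4) = 90/750 = 0.12.
By the law of total probability,
P(E) = P(E|T1)·P(T1) + P(E|T2)·P(T2) + P(E|T3)·P(T3) + P(E|T4)·P(T4)
      = 0.361·0.34 + 0.356·0.3 + 0.15·0.24 + 0.291·0.12
      = 0.12274 + 0.1068 + 0.036 + 0.03492 = 0.30046

0.3005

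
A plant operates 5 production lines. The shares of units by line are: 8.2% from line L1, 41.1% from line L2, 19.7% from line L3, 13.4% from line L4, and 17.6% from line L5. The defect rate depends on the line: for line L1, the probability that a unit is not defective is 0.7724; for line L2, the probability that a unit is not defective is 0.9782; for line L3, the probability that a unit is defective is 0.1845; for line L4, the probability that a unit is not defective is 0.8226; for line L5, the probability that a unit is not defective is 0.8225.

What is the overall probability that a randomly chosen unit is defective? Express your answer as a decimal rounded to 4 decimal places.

P(D|L1) = 1 − 0.7724 = 0.2276.
P(D|L2) = 1 − 0.9782 = 0.0218.
P(D|L4) = 1 − 0.8226 = 0.1774.
P(D|L5) = 1 − 0.8225 = 0.1775.
P(D) = P(D|L1)·P(L1) + P(D|L2)·P(L2) + P(D|L3)·P(L3) + P(D|L4)·P(L4) + P(D|L5)·P(L5)
      = 0.2276·0.082 + 0.0218·0.411 + 0.1845·0.197 + 0.1774·0.134 + 0.1775·0.176
      = 0.0186632 + 0.0089598 + 0.0363465 + 0.0237716 + 0.03124 = 0.1189811

P(D) ≈ 0.1190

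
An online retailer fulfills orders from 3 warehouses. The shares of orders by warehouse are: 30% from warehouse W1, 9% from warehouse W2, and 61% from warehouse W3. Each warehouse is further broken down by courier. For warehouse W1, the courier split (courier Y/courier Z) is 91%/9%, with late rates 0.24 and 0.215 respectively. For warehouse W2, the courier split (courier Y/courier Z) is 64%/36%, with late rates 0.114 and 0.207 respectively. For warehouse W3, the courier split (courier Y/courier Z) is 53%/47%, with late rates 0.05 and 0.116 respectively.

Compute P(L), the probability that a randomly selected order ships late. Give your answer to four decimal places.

P(L|W1) = 0.91·0.24 + 0.09·0.215 = 0.2184 + 0.01935 = 0.23775
P(L|W2) = 0.64·0.114 + 0.36·0.207 = 0.07296 + 0.07452 = 0.14748
P(L|W3) = 0.53·0.05 + 0.47·0.116 = 0.0265 + 0.05452 = 0.08102
Then overall,
P(L) = 0.3·0.23775 + 0.09·0.14748 + 0.61·0.08102
      = 0.071325 + 0.0132732 + 0.0494222 = 0.1340204

P(L) ≈ 0.1340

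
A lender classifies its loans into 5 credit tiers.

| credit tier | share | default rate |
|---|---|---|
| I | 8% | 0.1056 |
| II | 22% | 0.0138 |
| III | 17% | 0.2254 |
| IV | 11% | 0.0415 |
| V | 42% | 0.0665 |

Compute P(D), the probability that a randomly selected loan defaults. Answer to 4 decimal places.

P(D) ≈ 0.0823

By the law of total probability,
P(D) = P(D|I)·P(I) + P(D|II)·P(II) + P(D|III)·P(III) + P(D|IV)·P(IV) + P(D|V)·P(V)
      = 0.1056·0.08 + 0.0138·0.22 + 0.2254·0.17 + 0.0415·0.11 + 0.0665·0.42
      = 0.008448 + 0.003036 + 0.038318 + 0.004565 + 0.02793 = 0.082297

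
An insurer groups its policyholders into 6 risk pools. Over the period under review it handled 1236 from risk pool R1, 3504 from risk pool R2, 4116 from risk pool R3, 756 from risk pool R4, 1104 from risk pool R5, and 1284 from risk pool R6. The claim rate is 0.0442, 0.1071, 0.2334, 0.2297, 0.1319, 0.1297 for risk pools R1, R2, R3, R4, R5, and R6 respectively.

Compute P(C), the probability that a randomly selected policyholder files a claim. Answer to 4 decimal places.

Total: 1236 + 3504 + 4116 + 756 + 1104 + 1284 = 12000.
P(R1) = 1236/12000 = 0.103. P(R2) = 3504/12000 = 0.292. P(R3) = 4116/12000 = 0.343. P(R4) = 756/12000 = 0.063. P(R5) = 1104/12000 = 0.092. P(R6) = 1284/12000 = 0.107.
By the law of total probability,
P(C) = P(C|R1)·P(R1) + P(C|R2)·P(R2) + P(C|R3)·P(R3) + P(C|R4)·P(R4) + P(C|R5)·P(R5) + P(C|R6)·P(R6)
      = 0.0442·0.103 + 0.1071·0.292 + 0.2334·0.343 + 0.2297·0.063 + 0.1319·0.092 + 0.1297·0.107
      = 0.0045526 + 0.0312732 + 0.0800562 + 0.0144711 + 0.0121348 + 0.0138779 = 0.1563658

0.1564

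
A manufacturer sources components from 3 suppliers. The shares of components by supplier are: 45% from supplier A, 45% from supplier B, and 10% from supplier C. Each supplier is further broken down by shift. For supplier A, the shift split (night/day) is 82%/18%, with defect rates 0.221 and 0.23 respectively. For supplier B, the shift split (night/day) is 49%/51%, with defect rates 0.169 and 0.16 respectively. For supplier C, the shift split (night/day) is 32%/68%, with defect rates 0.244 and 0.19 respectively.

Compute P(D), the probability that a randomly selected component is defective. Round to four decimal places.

P(D) ≈ 0.1949

P(D|A) = 0.82·0.221 + 0.18·0.23 = 0.18122 + 0.0414 = 0.22262
P(D|B) = 0.49·0.169 + 0.51·0.16 = 0.08281 + 0.0816 = 0.16441
P(D|C) = 0.32·0.244 + 0.68·0.19 = 0.07808 + 0.1292 = 0.20728
By total probability over the outer partition,
P(D) = 0.45·0.22262 + 0.45·0.16441 + 0.1·0.20728
      = 0.100179 + 0.0739845 + 0.020728 = 0.1948915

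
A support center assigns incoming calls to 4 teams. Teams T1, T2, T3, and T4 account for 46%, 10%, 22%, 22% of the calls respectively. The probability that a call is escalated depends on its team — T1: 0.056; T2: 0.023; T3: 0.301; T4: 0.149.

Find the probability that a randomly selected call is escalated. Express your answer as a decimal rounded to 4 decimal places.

P(E) ≈ 0.1271

Summing over the partition,
P(E) = P(E|T1)·P(T1) + P(E|T2)·P(T2) + P(E|T3)·P(T3) + P(E|T4)·P(T4)
      = 0.056·0.46 + 0.023·0.1 + 0.301·0.22 + 0.149·0.22
      = 0.02576 + 0.0023 + 0.06622 + 0.03278 = 0.12706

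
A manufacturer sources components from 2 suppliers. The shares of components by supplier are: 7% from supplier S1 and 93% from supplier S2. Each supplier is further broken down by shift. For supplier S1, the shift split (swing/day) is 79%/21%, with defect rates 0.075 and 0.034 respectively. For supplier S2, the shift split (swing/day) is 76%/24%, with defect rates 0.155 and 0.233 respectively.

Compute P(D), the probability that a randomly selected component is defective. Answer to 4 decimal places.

P(D|S1) = 0.79·0.075 + 0.21·0.034 = 0.05925 + 0.00714 = 0.06639
P(D|S2) = 0.76·0.155 + 0.24·0.233 = 0.1178 + 0.05592 = 0.17372
By total probability over the outer partition,
P(D) = 0.07·0.06639 + 0.93·0.17372
      = 0.0046473 + 0.1615596 = 0.1662069

0.1662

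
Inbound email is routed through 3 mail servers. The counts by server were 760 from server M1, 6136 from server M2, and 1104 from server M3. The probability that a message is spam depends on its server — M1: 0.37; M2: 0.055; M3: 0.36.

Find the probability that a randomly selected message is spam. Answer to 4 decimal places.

P(S) ≈ 0.1270

Total: 760 + 6136 + 1104 = 8000.
P(M1) = 760/8000 = 0.095. P(M2) = 6136/8000 = 0.767. P(M3) = 1104/8000 = 0.138.
Using total probability over the partition,
P(S) = P(S|M1)·P(M1) + P(S|M2)·P(M2) + P(S|M3)·P(M3)
      = 0.37·0.095 + 0.055·0.767 + 0.36·0.138
      = 0.03515 + 0.042185 + 0.04968 = 0.127015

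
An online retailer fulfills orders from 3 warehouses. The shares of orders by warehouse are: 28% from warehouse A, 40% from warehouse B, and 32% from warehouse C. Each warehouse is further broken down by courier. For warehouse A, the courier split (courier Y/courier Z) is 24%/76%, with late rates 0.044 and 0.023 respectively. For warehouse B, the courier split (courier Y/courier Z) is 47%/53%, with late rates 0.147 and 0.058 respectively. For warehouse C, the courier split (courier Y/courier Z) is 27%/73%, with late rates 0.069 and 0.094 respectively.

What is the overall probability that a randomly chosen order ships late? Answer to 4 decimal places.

0.0757

P(L|A) = 0.24·0.044 + 0.76·0.023 = 0.01056 + 0.01748 = 0.02804
P(L|B) = 0.47·0.147 + 0.53·0.058 = 0.06909 + 0.03074 = 0.09983
P(L|C) = 0.27·0.069 + 0.73·0.094 = 0.01863 + 0.06862 = 0.08725
Then overall,
P(L) = 0.28·0.02804 + 0.4·0.09983 + 0.32·0.08725
      = 0.0078512 + 0.039932 + 0.02792 = 0.0757032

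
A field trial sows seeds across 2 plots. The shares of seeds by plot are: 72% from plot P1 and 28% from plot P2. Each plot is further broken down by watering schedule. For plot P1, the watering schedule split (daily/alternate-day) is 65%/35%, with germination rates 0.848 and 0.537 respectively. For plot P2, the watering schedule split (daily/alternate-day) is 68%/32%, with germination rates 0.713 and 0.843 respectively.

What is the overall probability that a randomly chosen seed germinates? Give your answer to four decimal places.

P(G|P1) = 0.65·0.848 + 0.35·0.537 = 0.5512 + 0.18795 = 0.73915
P(G|P2) = 0.68·0.713 + 0.32·0.843 = 0.48484 + 0.26976 = 0.7546
Then overall,
P(G) = 0.72·0.73915 + 0.28·0.7546
      = 0.532188 + 0.211288 = 0.743476

P(G) ≈ 0.7435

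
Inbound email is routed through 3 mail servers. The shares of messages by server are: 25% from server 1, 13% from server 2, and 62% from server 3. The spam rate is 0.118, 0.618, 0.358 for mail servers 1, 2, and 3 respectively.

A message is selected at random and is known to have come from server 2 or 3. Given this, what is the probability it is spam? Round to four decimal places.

Let J = {2, 3}.
P(J) = 0.13 + 0.62 = 0.75.
P(S ∩ J) = 0.618·0.13 + 0.358·0.62 = 0.08034 + 0.22196 = 0.3023.
P(S | J) = 0.3023 / 0.75 = 0.403067…

0.4031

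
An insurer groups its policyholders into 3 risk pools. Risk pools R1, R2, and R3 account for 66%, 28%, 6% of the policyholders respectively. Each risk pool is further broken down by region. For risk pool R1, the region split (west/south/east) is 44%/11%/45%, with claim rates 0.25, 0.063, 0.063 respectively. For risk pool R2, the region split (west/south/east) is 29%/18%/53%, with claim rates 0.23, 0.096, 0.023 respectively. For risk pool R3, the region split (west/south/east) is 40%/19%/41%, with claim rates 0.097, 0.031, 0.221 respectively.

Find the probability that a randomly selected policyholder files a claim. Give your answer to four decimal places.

0.1309

P(C|R1) = 0.44·0.25 + 0.11·0.063 + 0.45·0.063 = 0.11 + 0.00693 + 0.02835 = 0.14528
P(C|R2) = 0.29·0.23 + 0.18·0.096 + 0.53·0.023 = 0.0667 + 0.01728 + 0.01219 = 0.09617
P(C|R3) = 0.4·0.097 + 0.19·0.031 + 0.41·0.221 = 0.0388 + 0.00589 + 0.09061 = 0.1353
Then overall,
P(C) = 0.66·0.14528 + 0.28·0.09617 + 0.06·0.1353
      = 0.0958848 + 0.0269276 + 0.008118 = 0.1309304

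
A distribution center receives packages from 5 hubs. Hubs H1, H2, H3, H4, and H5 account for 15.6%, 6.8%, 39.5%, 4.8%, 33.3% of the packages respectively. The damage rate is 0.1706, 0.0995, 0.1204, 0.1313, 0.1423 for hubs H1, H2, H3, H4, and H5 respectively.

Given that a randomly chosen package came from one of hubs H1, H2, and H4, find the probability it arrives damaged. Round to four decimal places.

P(D|S) ≈ 0.1459

Let S = {H1, H2, H4}.
P(S) = 0.156 + 0.068 + 0.048 = 0.272.
P(D ∩ S) = 0.1706·0.156 + 0.0995·0.068 + 0.1313·0.048 = 0.0266136 + 0.006766 + 0.0063024 = 0.039682.
P(D | S) = 0.039682 / 0.272 = 0.145890…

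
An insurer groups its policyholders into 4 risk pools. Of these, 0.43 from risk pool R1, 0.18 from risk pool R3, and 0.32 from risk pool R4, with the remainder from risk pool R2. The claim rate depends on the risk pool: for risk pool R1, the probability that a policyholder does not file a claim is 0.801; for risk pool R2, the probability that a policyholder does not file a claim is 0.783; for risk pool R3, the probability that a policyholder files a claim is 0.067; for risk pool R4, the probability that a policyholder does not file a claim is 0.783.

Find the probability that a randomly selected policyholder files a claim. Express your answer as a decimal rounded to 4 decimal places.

P(R2) = 1 − (0.43 + 0.18 + 0.32) = 0.07.
P(C|R1) = 1 − 0.801 = 0.199.
P(C|R2) = 1 − 0.783 = 0.217.
P(C|R4) = 1 − 0.783 = 0.217.
P(C) = P(C|R1)·P(R1) + P(C|R2)·P(R2) + P(C|R3)·P(R3) + P(C|R4)·P(R4)
      = 0.199·0.43 + 0.217·0.07 + 0.067·0.18 + 0.217·0.32
      = 0.08557 + 0.01519 + 0.01206 + 0.06944 = 0.18226

0.1823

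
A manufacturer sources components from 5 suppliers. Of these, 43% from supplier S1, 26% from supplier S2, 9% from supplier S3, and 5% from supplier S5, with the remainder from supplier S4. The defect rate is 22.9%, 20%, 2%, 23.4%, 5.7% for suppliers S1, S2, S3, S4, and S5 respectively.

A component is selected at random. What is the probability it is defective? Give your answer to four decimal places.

P(D) ≈ 0.1949

P(S4) = 1 − (0.43 + 0.26 + 0.09 + 0.05) = 0.17.
P(D) = P(D|S1)·P(S1) + P(D|S2)·P(S2) + P(D|S3)·P(S3) + P(D|S4)·P(S4) + P(D|S5)·P(S5)
      = 0.229·0.43 + 0.2·0.26 + 0.02·0.09 + 0.234·0.17 + 0.057·0.05
      = 0.09847 + 0.052 + 0.0018 + 0.03978 + 0.00285 = 0.1949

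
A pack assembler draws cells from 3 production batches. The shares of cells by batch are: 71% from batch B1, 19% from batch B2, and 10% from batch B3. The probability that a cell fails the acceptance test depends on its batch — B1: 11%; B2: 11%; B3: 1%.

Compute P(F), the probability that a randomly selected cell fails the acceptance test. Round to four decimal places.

P(F) ≈ 0.1000

P(F) = P(F|B1)·P(B1) + P(F|B2)·P(B2) + P(F|B3)·P(B3)
      = 0.11·0.71 + 0.11·0.19 + 0.01·0.1
      = 0.0781 + 0.0209 + 0.001 = 0.1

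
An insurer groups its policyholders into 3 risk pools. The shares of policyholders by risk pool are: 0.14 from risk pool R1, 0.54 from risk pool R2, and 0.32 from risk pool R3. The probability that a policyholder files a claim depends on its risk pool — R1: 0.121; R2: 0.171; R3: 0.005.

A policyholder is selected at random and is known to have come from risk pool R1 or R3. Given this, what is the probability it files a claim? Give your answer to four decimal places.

0.0403

Let S = {R1, R3}.
P(S) = 0.14 + 0.32 = 0.46.
P(C ∩ S) = 0.121·0.14 + 0.005·0.32 = 0.01694 + 0.0016 = 0.01854.
P(C | S) = 0.01854 / 0.46 = 0.040304…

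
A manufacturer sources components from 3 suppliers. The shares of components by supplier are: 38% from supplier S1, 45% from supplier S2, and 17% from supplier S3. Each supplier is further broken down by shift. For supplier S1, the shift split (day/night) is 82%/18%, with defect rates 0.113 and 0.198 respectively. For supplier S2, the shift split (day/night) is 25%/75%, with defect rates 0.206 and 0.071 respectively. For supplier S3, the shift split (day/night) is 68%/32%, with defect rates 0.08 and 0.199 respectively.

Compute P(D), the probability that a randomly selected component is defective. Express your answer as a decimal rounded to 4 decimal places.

P(D|S1) = 0.82·0.113 + 0.18·0.198 = 0.09266 + 0.03564 = 0.1283
P(D|S2) = 0.25·0.206 + 0.75·0.071 = 0.0515 + 0.05325 = 0.10475
P(D|S3) = 0.68·0.08 + 0.32·0.199 = 0.0544 + 0.06368 = 0.11808
Then overall,
P(D) = 0.38·0.1283 + 0.45·0.10475 + 0.17·0.11808
      = 0.048754 + 0.0471375 + 0.0200736 = 0.1159651

P(D) ≈ 0.1160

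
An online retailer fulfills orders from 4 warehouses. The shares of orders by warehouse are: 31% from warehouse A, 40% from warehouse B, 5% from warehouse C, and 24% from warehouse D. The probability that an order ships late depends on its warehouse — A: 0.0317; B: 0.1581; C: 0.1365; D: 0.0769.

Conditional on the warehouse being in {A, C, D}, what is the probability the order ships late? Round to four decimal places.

Let S = {A, C, D}.
P(S) = 0.31 + 0.05 + 0.24 = 0.6.
P(L ∩ S) = 0.0317·0.31 + 0.1365·0.05 + 0.0769·0.24 = 0.009827 + 0.006825 + 0.018456 = 0.035108.
P(L | S) = 0.035108 / 0.6 = 0.058513…

P(L|S) ≈ 0.0585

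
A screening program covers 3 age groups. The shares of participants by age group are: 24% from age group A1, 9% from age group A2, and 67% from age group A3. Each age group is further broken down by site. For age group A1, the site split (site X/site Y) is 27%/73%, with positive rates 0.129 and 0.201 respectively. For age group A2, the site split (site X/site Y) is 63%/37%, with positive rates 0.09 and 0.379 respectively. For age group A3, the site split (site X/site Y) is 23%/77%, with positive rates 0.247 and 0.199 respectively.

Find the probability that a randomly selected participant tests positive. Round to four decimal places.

0.2020

P(T|A1) = 0.27·0.129 + 0.73·0.201 = 0.03483 + 0.14673 = 0.18156
P(T|A2) = 0.63·0.09 + 0.37·0.379 = 0.0567 + 0.14023 = 0.19693
P(T|A3) = 0.23·0.247 + 0.77·0.199 = 0.05681 + 0.15323 = 0.21004
By total probability over the outer partition,
P(T) = 0.24·0.18156 + 0.09·0.19693 + 0.67·0.21004
      = 0.0435744 + 0.0177237 + 0.1407268 = 0.2020249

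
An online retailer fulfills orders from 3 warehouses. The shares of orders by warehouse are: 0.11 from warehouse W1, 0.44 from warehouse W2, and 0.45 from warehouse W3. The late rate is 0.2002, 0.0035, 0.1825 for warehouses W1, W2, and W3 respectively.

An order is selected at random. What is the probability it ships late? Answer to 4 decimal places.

P(L) ≈ 0.1057

Using total probability over the partition,
P(L) = P(L|W1)·P(W1) + P(L|W2)·P(W2) + P(L|W3)·P(W3)
      = 0.2002·0.11 + 0.0035·0.44 + 0.1825·0.45
      = 0.022022 + 0.00154 + 0.082125 = 0.105687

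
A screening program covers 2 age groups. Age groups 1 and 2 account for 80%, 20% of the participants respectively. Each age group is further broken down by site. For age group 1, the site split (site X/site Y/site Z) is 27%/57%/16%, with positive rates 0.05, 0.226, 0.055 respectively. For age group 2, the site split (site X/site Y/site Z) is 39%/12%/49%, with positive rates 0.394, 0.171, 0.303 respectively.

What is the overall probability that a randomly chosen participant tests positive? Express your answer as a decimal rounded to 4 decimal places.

0.1854

P(T|1) = 0.27·0.05 + 0.57·0.226 + 0.16·0.055 = 0.0135 + 0.12882 + 0.0088 = 0.15112
P(T|2) = 0.39·0.394 + 0.12·0.171 + 0.49·0.303 = 0.15366 + 0.02052 + 0.14847 = 0.32265
By total probability over the outer partition,
P(T) = 0.8·0.15112 + 0.2·0.32265
      = 0.120896 + 0.06453 = 0.185426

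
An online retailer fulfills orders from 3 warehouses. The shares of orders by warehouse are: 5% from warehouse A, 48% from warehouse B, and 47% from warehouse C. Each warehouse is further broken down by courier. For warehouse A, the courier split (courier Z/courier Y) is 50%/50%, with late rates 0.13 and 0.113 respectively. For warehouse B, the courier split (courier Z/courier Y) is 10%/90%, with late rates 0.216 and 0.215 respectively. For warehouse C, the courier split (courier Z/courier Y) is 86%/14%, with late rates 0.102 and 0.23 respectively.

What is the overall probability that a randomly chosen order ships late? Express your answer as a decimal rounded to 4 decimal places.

P(L|A) = 0.5·0.13 + 0.5·0.113 = 0.065 + 0.0565 = 0.1215
P(L|B) = 0.1·0.216 + 0.9·0.215 = 0.0216 + 0.1935 = 0.2151
P(L|C) = 0.86·0.102 + 0.14·0.23 = 0.08772 + 0.0322 = 0.11992
By total probability over the outer partition,
P(L) = 0.05·0.1215 + 0.48·0.2151 + 0.47·0.11992
      = 0.006075 + 0.103248 + 0.0563624 = 0.1656854

0.1657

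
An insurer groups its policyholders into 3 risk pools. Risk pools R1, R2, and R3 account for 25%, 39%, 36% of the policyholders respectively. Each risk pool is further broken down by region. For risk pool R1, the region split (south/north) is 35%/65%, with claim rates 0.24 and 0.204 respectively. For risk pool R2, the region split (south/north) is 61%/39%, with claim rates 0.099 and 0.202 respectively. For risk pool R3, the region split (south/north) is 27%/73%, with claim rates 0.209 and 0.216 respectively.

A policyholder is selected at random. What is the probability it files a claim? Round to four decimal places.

P(C|R1) = 0.35·0.24 + 0.65·0.204 = 0.084 + 0.1326 = 0.2166
P(C|R2) = 0.61·0.099 + 0.39·0.202 = 0.06039 + 0.07878 = 0.13917
P(C|R3) = 0.27·0.209 + 0.73·0.216 = 0.05643 + 0.15768 = 0.21411
By total probability over the outer partition,
P(C) = 0.25·0.2166 + 0.39·0.13917 + 0.36·0.21411
      = 0.05415 + 0.0542763 + 0.0770796 = 0.1855059

0.1855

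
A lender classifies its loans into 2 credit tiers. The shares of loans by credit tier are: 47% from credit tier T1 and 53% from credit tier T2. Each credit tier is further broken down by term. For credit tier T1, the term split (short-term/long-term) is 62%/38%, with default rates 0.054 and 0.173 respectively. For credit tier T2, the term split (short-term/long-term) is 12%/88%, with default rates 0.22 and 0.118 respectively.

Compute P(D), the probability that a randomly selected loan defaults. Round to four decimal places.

P(D|T1) = 0.62·0.054 + 0.38·0.173 = 0.03348 + 0.06574 = 0.09922
P(D|T2) = 0.12·0.22 + 0.88·0.118 = 0.0264 + 0.10384 = 0.13024
Then overall,
P(D) = 0.47·0.09922 + 0.53·0.13024
      = 0.0466334 + 0.0690272 = 0.1156606

P(D) ≈ 0.1157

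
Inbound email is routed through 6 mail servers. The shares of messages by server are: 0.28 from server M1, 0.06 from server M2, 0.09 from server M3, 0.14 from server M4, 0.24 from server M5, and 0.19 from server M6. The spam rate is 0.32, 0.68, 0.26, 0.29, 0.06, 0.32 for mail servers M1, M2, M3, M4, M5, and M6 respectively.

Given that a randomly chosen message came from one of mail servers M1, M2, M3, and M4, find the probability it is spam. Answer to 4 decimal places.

Let J = {M1, M2, M3, M4}.
P(J) = 0.28 + 0.06 + 0.09 + 0.14 = 0.57.
P(S ∩ J) = 0.32·0.28 + 0.68·0.06 + 0.26·0.09 + 0.29·0.14 = 0.0896 + 0.0408 + 0.0234 + 0.0406 = 0.1944.
P(S | J) = 0.1944 / 0.57 = 0.341053…

P(S|J) ≈ 0.3411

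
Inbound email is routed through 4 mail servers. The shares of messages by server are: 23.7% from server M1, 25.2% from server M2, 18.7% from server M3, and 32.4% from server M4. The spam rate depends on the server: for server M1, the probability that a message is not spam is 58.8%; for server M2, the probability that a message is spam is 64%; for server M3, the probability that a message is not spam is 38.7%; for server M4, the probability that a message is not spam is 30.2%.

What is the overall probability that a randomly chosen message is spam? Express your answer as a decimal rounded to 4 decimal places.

P(S|M1) = 1 − 0.588 = 0.412.
P(S|M3) = 1 − 0.387 = 0.613.
P(S|M4) = 1 − 0.302 = 0.698.
Summing over the partition,
P(S) = P(S|M1)·P(M1) + P(S|M2)·P(M2) + P(S|M3)·P(M3) + P(S|M4)·P(M4)
      = 0.412·0.237 + 0.64·0.252 + 0.613·0.187 + 0.698·0.324
      = 0.097644 + 0.16128 + 0.114631 + 0.226152 = 0.599707

0.5997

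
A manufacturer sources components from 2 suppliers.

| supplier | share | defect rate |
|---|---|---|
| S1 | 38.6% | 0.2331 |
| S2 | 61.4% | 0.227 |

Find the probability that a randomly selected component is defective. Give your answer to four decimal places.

By the law of total probability,
P(D) = P(D|S1)·P(S1) + P(D|S2)·P(S2)
      = 0.2331·0.386 + 0.227·0.614
      = 0.0899766 + 0.139378 = 0.2293546

P(D) ≈ 0.2294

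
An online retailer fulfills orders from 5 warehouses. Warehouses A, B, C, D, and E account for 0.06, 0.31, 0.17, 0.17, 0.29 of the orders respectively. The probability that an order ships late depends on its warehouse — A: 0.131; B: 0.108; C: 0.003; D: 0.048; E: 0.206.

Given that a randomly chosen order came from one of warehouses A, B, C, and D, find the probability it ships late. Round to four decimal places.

Let S = {A, B, C, D}.
P(S) = 0.06 + 0.31 + 0.17 + 0.17 = 0.71.
P(L ∩ S) = 0.131·0.06 + 0.108·0.31 + 0.003·0.17 + 0.048·0.17 = 0.00786 + 0.03348 + 0.00051 + 0.00816 = 0.05001.
P(L | S) = 0.05001 / 0.71 = 0.070437…

P(L|S) ≈ 0.0704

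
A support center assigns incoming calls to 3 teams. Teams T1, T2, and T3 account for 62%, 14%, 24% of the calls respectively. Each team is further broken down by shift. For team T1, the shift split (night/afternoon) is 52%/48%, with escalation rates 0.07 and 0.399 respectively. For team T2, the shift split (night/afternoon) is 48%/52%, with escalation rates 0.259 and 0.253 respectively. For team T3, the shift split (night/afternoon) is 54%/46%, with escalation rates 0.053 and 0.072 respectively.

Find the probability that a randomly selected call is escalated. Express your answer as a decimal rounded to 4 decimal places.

P(E|T1) = 0.52·0.07 + 0.48·0.399 = 0.0364 + 0.19152 = 0.22792
P(E|T2) = 0.48·0.259 + 0.52·0.253 = 0.12432 + 0.13156 = 0.25588
P(E|T3) = 0.54·0.053 + 0.46·0.072 = 0.02862 + 0.03312 = 0.06174
Then overall,
P(E) = 0.62·0.22792 + 0.14·0.25588 + 0.24·0.06174
      = 0.1413104 + 0.0358232 + 0.0148176 = 0.1919512

P(E) ≈ 0.1920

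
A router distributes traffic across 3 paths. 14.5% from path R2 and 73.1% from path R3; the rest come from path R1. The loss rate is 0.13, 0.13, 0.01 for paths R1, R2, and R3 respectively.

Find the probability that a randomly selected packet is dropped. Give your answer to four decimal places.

P(L) ≈ 0.0423

P(R1) = 1 − (0.145 + 0.731) = 0.124.
P(L) = P(L|R1)·P(R1) + P(L|R2)·P(R2) + P(L|R3)·P(R3)
      = 0.13·0.124 + 0.13·0.145 + 0.01·0.731
      = 0.01612 + 0.01885 + 0.00731 = 0.04228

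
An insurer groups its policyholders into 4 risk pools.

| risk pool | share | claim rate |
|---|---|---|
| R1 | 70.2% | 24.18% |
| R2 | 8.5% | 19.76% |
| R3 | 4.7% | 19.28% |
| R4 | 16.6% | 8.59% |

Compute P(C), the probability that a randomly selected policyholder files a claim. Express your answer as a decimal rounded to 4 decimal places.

P(C) = P(C|R1)·P(R1) + P(C|R2)·P(R2) + P(C|R3)·P(R3) + P(C|R4)·P(R4)
      = 0.2418·0.702 + 0.1976·0.085 + 0.1928·0.047 + 0.0859·0.166
      = 0.1697436 + 0.016796 + 0.0090616 + 0.0142594 = 0.2098606

0.2099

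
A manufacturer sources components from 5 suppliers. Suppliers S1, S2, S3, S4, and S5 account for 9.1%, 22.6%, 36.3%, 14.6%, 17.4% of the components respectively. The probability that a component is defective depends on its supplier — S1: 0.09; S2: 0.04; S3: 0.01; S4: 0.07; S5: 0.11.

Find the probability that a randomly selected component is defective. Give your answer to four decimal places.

0.0502

P(D) = P(D|S1)·P(S1) + P(D|S2)·P(S2) + P(D|S3)·P(S3) + P(D|S4)·P(S4) + P(D|S5)·P(S5)
      = 0.09·0.091 + 0.04·0.226 + 0.01·0.363 + 0.07·0.146 + 0.11·0.174
      = 0.00819 + 0.00904 + 0.00363 + 0.01022 + 0.01914 = 0.05022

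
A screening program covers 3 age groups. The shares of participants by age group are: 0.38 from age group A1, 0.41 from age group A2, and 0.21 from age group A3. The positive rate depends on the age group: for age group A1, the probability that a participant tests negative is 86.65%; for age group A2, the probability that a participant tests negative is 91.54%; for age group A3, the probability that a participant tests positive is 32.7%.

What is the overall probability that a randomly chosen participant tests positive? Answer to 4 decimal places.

0.1541

P(T|A1) = 1 − 0.8665 = 0.1335.
P(T|A2) = 1 − 0.9154 = 0.0846.
Summing over the partition,
P(T) = P(T|A1)·P(A1) + P(T|A2)·P(A2) + P(T|A3)·P(A3)
      = 0.1335·0.38 + 0.0846·0.41 + 0.327·0.21
      = 0.05073 + 0.034686 + 0.06867 = 0.154086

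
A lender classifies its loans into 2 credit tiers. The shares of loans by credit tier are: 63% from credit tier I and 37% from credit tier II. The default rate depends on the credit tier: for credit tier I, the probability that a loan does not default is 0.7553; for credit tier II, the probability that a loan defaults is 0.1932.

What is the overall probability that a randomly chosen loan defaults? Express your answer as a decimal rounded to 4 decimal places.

P(D) ≈ 0.2256

P(D|I) = 1 − 0.7553 = 0.2447.
P(D) = P(D|I)·P(I) + P(D|II)·P(II)
      = 0.2447·0.63 + 0.1932·0.37
      = 0.154161 + 0.071484 = 0.225645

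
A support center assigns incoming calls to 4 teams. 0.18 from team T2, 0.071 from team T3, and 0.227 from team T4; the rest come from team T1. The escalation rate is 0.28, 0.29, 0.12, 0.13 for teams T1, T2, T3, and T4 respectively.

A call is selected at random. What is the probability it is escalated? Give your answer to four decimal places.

P(E) ≈ 0.2364

P(T1) = 1 − (0.18 + 0.071 + 0.227) = 0.522.
Summing over the partition,
P(E) = P(E|T1)·P(T1) + P(E|T2)·P(T2) + P(E|T3)·P(T3) + P(E|T4)·P(T4)
      = 0.28·0.522 + 0.29·0.18 + 0.12·0.071 + 0.13·0.227
      = 0.14616 + 0.0522 + 0.00852 + 0.02951 = 0.23639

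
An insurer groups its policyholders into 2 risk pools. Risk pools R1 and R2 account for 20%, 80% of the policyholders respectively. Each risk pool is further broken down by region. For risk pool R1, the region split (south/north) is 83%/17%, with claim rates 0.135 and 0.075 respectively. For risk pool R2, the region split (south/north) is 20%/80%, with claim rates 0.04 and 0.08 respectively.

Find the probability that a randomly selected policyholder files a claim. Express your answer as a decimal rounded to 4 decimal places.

P(C|R1) = 0.83·0.135 + 0.17·0.075 = 0.11205 + 0.01275 = 0.1248
P(C|R2) = 0.2·0.04 + 0.8·0.08 = 0.008 + 0.064 = 0.072
By total probability over the outer partition,
P(C) = 0.2·0.1248 + 0.8·0.072
      = 0.02496 + 0.0576 = 0.08256

0.0826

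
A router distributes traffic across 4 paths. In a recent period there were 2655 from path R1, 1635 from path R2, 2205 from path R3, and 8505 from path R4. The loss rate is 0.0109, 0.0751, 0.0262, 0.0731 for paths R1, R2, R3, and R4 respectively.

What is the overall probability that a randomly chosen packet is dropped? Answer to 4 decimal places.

Total: 2655 + 1635 + 2205 + 8505 = 15000.
P(R1) = 2655/15000 = 0.177. P(R2) = 1635/15000 = 0.109. P(R3) = 2205/15000 = 0.147. P(R4) = 8505/15000 = 0.567.
By the law of total probability,
P(L) = P(L|R1)·P(R1) + P(L|R2)·P(R2) + P(L|R3)·P(R3) + P(L|R4)·P(R4)
      = 0.0109·0.177 + 0.0751·0.109 + 0.0262·0.147 + 0.0731·0.567
      = 0.0019293 + 0.0081859 + 0.0038514 + 0.0414477 = 0.0554143

P(L) ≈ 0.0554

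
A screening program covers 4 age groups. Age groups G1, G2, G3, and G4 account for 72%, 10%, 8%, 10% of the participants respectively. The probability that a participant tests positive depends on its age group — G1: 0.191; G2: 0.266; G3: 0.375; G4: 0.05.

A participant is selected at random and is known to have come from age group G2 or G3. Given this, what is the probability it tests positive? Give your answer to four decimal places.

0.3144

Let S = {G2, G3}.
P(S) = 0.1 + 0.08 = 0.18.
P(T ∩ S) = 0.266·0.1 + 0.375·0.08 = 0.0266 + 0.03 = 0.0566.
P(T | S) = 0.0566 / 0.18 = 0.314444…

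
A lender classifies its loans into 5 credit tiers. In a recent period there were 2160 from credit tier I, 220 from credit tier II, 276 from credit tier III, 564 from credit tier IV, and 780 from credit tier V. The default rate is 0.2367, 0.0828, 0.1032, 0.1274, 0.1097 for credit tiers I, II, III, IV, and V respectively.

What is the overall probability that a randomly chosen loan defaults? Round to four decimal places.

P(D) ≈ 0.1788

Total: 2160 + 220 + 276 + 564 + 780 = 4000.
P(I) = 2160/4000 = 0.54. P(II) = 220/4000 = 0.055. P(III) = 276/4000 = 0.069. P(IV) = 564/4000 = 0.141. P(V) = 780/4000 = 0.195.
P(D) = P(D|I)·P(I) + P(D|II)·P(II) + P(D|III)·P(III) + P(D|IV)·P(IV) + P(D|V)·P(V)
      = 0.2367·0.54 + 0.0828·0.055 + 0.1032·0.069 + 0.1274·0.141 + 0.1097·0.195
      = 0.127818 + 0.004554 + 0.0071208 + 0.0179634 + 0.0213915 = 0.1788477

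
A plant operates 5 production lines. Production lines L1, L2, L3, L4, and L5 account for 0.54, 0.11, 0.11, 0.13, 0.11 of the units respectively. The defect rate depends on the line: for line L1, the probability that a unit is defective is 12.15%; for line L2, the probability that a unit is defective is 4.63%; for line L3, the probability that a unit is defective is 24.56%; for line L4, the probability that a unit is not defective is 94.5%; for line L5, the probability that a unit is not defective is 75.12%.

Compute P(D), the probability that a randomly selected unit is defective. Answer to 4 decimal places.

0.1322

P(D|L4) = 1 − 0.945 = 0.055.
P(D|L5) = 1 − 0.7512 = 0.2488.
By the law of total probability,
P(D) = P(D|L1)·P(L1) + P(D|L2)·P(L2) + P(D|L3)·P(L3) + P(D|L4)·P(L4) + P(D|L5)·P(L5)
      = 0.1215·0.54 + 0.0463·0.11 + 0.2456·0.11 + 0.055·0.13 + 0.2488·0.11
      = 0.06561 + 0.005093 + 0.027016 + 0.00715 + 0.027368 = 0.132237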